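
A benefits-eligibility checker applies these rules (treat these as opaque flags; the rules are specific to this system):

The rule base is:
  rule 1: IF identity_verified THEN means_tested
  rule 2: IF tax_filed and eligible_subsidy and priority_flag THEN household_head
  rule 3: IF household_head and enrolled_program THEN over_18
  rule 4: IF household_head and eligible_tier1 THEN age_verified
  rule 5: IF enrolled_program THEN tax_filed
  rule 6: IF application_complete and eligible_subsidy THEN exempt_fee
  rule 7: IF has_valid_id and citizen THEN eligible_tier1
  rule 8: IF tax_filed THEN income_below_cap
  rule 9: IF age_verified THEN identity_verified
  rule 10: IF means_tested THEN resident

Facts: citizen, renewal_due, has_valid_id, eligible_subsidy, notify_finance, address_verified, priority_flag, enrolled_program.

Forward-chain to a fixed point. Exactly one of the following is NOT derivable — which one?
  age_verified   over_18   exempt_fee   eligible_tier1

exempt_fee

Round 1 fires rule 5, rule 7, giving tax_filed, eligible_tier1.
Round 2 fires rule 2, rule 8, giving household_head, income_below_cap.
Round 3 fires rule 3, rule 4, giving over_18, age_verified.
Round 4 fires rule 9, giving identity_verified.
Round 5 fires rule 1, giving means_tested.
Round 6 fires rule 10, giving resident.
Derived: eligible_tier1 (round 1), over_18 (round 3), age_verified (round 3). exempt_fee never appears in any round.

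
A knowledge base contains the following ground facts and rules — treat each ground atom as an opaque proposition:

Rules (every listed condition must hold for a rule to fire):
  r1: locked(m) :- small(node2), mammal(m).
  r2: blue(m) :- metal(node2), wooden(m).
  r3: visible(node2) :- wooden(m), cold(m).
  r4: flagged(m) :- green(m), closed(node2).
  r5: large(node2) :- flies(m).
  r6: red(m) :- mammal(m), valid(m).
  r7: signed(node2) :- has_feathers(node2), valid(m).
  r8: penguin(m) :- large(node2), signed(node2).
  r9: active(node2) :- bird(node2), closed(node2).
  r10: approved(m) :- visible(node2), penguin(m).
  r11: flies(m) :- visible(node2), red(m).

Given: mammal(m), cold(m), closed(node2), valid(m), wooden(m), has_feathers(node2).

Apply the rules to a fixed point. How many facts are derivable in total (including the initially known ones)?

13

[1] r3 [visible(node2) :- wooden(m), cold(m).]; r6 [red(m) :- mammal(m), valid(m).]; r7 [signed(node2) :- has_feathers(node2), valid(m).]. ⇒ new: visible(node2), red(m), signed(node2).
[2] r11 [flies(m) :- visible(node2), red(m).]. ⇒ new: flies(m).
[3] r5 [large(node2) :- flies(m).]. ⇒ new: large(node2).
[4] r8 [penguin(m) :- large(node2), signed(node2).]. ⇒ new: penguin(m).
[5] r10 [approved(m) :- visible(node2), penguin(m).]. ⇒ new: approved(m).
Closure: {approved(m), closed(node2), cold(m), flies(m), has_feathers(node2), large(node2), mammal(m), penguin(m), red(m), signed(node2), valid(m), visible(node2), wooden(m)} — 13 facts.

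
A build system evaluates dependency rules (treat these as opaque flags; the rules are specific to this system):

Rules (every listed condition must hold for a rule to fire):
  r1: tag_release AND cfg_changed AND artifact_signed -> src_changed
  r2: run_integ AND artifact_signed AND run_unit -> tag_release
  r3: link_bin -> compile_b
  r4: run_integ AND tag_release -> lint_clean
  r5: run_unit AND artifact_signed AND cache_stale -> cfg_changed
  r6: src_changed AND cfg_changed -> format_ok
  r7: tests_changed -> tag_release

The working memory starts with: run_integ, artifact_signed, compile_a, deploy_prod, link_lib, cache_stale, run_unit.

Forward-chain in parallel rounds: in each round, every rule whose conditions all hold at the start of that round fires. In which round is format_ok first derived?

3

Round 1 — r2, r5, derive tag_release, cfg_changed.
Round 2 — r1, r4, derive src_changed, lint_clean.
Round 3 — r6, derive format_ok.
format_ok first appears in round 3.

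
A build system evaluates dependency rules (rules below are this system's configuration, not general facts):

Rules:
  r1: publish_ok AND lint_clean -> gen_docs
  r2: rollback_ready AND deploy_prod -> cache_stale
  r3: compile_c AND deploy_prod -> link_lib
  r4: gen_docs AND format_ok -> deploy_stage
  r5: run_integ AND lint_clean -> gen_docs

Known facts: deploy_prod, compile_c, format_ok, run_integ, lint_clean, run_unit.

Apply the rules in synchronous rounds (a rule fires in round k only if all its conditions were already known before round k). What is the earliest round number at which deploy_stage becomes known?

2

Round 1 fires r3, r5, giving link_lib, gen_docs.
Round 2 fires r4, giving deploy_stage.
deploy_stage first appears in round 2.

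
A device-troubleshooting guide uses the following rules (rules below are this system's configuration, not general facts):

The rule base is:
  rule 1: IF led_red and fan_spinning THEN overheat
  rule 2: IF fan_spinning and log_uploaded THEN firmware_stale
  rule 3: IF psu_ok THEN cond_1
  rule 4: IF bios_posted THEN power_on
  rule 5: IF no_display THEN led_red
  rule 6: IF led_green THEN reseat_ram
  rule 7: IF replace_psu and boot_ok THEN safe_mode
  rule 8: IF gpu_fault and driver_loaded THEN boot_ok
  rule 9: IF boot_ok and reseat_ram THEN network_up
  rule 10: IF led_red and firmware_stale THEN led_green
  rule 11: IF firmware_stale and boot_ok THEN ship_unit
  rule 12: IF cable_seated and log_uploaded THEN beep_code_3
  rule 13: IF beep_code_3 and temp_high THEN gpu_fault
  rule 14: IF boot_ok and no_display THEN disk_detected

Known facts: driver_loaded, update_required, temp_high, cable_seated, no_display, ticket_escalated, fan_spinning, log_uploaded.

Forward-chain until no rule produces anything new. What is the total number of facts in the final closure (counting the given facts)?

19

Round 1 — rule 2, rule 5, rule 12, derive firmware_stale, led_red, beep_code_3.
Round 2 — rule 1, rule 10, rule 13, derive overheat, led_green, gpu_fault.
Round 3 — rule 6, rule 8, derive reseat_ram, boot_ok.
Round 4 — rule 9, rule 11, rule 14, derive network_up, ship_unit, disk_detected.
Closure: {beep_code_3, boot_ok, cable_seated, disk_detected, driver_loaded, fan_spinning, firmware_stale, gpu_fault, led_green, led_red, log_uploaded, network_up, no_display, overheat, reseat_ram, ship_unit, temp_high, ticket_escalated, update_required} — 19 facts.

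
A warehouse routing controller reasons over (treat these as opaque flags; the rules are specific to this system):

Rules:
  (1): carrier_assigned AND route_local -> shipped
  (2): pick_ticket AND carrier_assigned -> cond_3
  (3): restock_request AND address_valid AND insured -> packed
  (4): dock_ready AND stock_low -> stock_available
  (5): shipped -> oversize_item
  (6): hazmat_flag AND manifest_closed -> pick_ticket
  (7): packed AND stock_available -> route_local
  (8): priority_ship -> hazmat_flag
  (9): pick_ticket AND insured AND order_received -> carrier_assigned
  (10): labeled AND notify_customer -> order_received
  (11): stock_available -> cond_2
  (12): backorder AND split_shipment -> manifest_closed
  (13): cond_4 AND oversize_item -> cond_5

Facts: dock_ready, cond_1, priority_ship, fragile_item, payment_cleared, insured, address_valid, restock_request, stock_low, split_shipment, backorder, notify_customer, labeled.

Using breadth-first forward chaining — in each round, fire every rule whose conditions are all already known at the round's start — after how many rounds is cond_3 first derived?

[1] (3) [restock_request AND address_valid AND insured -> packed]; (4) [dock_ready AND stock_low -> stock_available]; (8) [priority_ship -> hazmat_flag]; (10) [labeled AND notify_customer -> order_received]; (12) [backorder AND split_shipment -> manifest_closed]. ⇒ new: packed, stock_available, hazmat_flag, order_received, manifest_closed.
[2] (6) [hazmat_flag AND manifest_closed -> pick_ticket]; (7) [packed AND stock_available -> route_local]; (11) [stock_available -> cond_2]. ⇒ new: pick_ticket, route_local, cond_2.
[3] (9) [pick_ticket AND insured AND order_received -> carrier_assigned]. ⇒ new: carrier_assigned.
[4] (1) [carrier_assigned AND route_local -> shipped]; (2) [pick_ticket AND carrier_assigned -> cond_3]. ⇒ new: shipped, cond_3.
cond_3 first appears in round 4.

4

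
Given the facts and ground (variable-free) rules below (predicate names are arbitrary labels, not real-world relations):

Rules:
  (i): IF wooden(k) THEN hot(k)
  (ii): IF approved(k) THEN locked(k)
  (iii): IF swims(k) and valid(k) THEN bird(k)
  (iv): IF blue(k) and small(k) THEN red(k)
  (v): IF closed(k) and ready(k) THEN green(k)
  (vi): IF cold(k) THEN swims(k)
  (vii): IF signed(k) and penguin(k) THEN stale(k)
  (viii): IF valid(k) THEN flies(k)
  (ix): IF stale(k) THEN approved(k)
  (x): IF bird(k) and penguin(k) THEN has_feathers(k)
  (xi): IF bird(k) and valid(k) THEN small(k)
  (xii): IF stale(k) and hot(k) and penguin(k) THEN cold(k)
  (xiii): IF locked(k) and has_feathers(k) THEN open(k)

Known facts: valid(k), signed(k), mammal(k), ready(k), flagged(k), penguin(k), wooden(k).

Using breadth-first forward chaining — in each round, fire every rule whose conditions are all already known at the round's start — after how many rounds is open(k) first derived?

6

[1] (i) [IF wooden(k) THEN hot(k)]; (vii) [IF signed(k) and penguin(k) THEN stale(k)]; (viii) [IF valid(k) THEN flies(k)]. ⇒ new: hot(k), stale(k), flies(k).
[2] (ix) [IF stale(k) THEN approved(k)]; (xii) [IF stale(k) and hot(k) and penguin(k) THEN cold(k)]. ⇒ new: approved(k), cold(k).
[3] (ii) [IF approved(k) THEN locked(k)]; (vi) [IF cold(k) THEN swims(k)]. ⇒ new: locked(k), swims(k).
[4] (iii) [IF swims(k) and valid(k) THEN bird(k)]. ⇒ new: bird(k).
[5] (x) [IF bird(k) and penguin(k) THEN has_feathers(k)]; (xi) [IF bird(k) and valid(k) THEN small(k)]. ⇒ new: has_feathers(k), small(k).
[6] (xiii) [IF locked(k) and has_feathers(k) THEN open(k)]. ⇒ new: open(k).
open(k) first appears in round 6.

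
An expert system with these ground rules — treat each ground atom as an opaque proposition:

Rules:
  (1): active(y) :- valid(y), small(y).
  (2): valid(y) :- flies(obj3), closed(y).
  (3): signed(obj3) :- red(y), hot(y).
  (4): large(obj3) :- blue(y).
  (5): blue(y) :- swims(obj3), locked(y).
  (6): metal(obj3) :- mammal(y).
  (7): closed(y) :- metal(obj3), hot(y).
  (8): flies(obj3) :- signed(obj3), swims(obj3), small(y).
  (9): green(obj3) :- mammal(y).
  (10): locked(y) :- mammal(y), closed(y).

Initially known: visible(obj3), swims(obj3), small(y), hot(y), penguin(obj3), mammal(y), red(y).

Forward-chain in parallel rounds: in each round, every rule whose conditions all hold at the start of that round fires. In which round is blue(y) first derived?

4

[1] (3) [signed(obj3) :- red(y), hot(y).]; (6) [metal(obj3) :- mammal(y).]; (9) [green(obj3) :- mammal(y).]. ⇒ new: signed(obj3), metal(obj3), green(obj3).
[2] (7) [closed(y) :- metal(obj3), hot(y).]; (8) [flies(obj3) :- signed(obj3), swims(obj3), small(y).]. ⇒ new: closed(y), flies(obj3).
[3] (2) [valid(y) :- flies(obj3), closed(y).]; (10) [locked(y) :- mammal(y), closed(y).]. ⇒ new: valid(y), locked(y).
[4] (1) [active(y) :- valid(y), small(y).]; (5) [blue(y) :- swims(obj3), locked(y).]. ⇒ new: active(y), blue(y).
blue(y) first appears in round 4.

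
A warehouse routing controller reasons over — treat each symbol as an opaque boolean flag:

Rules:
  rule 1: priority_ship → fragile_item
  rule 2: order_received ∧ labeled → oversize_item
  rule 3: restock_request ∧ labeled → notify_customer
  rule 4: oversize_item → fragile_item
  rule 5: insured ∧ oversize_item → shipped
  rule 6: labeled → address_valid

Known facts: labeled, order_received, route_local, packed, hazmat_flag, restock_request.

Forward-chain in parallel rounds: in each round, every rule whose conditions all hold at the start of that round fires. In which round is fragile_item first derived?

Round 1: rule 2 [order_received ∧ labeled → oversize_item]; rule 3 [restock_request ∧ labeled → notify_customer]; rule 6 [labeled → address_valid]. New: oversize_item, notify_customer, address_valid.
Round 2: rule 4 [oversize_item → fragile_item]. New: fragile_item.
fragile_item first appears in round 2.

2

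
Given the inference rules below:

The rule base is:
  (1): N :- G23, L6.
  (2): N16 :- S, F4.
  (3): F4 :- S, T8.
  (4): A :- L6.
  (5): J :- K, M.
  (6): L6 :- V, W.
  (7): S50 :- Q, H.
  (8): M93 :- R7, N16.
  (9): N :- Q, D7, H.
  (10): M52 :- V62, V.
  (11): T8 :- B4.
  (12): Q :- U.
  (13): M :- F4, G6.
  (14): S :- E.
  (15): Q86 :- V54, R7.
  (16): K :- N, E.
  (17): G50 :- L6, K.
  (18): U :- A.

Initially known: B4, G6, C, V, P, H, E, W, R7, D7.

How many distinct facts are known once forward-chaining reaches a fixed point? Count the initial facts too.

25

Round 1 — (6), (11), (14), derive L6, T8, S.
Round 2 — (3), (4), derive F4, A.
Round 3 — (2), (13), (18), derive N16, M, U.
Round 4 — (8), (12), derive M93, Q.
Round 5 — (7), (9), derive S50, N.
Round 6 — (16), derive K.
Round 7 — (5), (17), derive J, G50.
Closure: {A, B4, C, D7, E, F4, G50, G6, H, J, K, L6, M, M93, N, N16, P, Q, R7, S, S50, T8, U, V, W} — 25 facts.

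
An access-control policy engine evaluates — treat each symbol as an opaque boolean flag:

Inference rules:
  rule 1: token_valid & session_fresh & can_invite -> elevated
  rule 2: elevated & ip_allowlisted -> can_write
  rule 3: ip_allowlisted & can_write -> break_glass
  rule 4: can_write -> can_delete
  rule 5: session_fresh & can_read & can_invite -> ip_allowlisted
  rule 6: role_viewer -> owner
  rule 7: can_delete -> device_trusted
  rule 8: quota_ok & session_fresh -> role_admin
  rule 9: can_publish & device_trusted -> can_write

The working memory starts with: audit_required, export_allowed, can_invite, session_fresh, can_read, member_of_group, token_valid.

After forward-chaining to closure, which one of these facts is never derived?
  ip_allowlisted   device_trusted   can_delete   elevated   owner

Round 1 — rule 1, rule 5, derive elevated, ip_allowlisted.
Round 2 — rule 2, derive can_write.
Round 3 — rule 3, rule 4, derive break_glass, can_delete.
Round 4 — rule 7, derive device_trusted.
Derived: can_delete (round 3), ip_allowlisted (round 1), elevated (round 1), device_trusted (round 4). owner never appears in any round.

owner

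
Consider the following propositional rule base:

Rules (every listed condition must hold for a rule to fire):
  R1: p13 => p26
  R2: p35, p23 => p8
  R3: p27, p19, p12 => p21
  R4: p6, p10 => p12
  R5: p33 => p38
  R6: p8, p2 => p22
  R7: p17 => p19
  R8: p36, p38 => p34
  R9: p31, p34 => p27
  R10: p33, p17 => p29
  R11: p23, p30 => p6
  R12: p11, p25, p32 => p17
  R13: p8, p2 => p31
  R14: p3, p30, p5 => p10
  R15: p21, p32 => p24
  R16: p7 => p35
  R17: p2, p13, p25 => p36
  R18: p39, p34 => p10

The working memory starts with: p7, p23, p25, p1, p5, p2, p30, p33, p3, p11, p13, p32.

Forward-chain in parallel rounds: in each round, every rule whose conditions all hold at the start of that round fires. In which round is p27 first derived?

Round 1 — R1, R5, R11, R12, R14, R16, R17, derive p26, p38, p6, p17, p10, p35, p36.
Round 2 — R2, R4, R7, R8, R10, derive p8, p12, p19, p34, p29.
Round 3 — R6, R13, derive p22, p31.
Round 4 — R9, derive p27.
p27 first appears in round 4.

4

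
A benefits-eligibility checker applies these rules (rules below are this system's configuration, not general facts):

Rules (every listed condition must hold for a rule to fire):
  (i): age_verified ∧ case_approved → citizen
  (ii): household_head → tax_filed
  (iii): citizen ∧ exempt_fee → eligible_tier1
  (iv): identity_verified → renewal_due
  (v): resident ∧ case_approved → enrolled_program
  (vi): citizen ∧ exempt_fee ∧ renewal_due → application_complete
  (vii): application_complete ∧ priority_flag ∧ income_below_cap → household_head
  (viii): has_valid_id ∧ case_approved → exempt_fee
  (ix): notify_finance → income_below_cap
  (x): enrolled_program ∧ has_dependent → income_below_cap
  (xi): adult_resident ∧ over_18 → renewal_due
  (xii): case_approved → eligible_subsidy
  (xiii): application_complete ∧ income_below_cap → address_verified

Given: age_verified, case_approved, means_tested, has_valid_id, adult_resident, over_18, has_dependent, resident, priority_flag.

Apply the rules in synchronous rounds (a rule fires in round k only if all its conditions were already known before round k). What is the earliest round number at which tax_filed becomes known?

4

Round 1: (i) [age_verified ∧ case_approved → citizen]; (v) [resident ∧ case_approved → enrolled_program]; (viii) [has_valid_id ∧ case_approved → exempt_fee]; (xi) [adult_resident ∧ over_18 → renewal_due]; (xii) [case_approved → eligible_subsidy]. New: citizen, enrolled_program, exempt_fee, renewal_due, eligible_subsidy.
Round 2: (iii) [citizen ∧ exempt_fee → eligible_tier1]; (vi) [citizen ∧ exempt_fee ∧ renewal_due → application_complete]; (x) [enrolled_program ∧ has_dependent → income_below_cap]. New: eligible_tier1, application_complete, income_below_cap.
Round 3: (vii) [application_complete ∧ priority_flag ∧ income_below_cap → household_head]; (xiii) [application_complete ∧ income_below_cap → address_verified]. New: household_head, address_verified.
Round 4: (ii) [household_head → tax_filed]. New: tax_filed.
tax_filed first appears in round 4.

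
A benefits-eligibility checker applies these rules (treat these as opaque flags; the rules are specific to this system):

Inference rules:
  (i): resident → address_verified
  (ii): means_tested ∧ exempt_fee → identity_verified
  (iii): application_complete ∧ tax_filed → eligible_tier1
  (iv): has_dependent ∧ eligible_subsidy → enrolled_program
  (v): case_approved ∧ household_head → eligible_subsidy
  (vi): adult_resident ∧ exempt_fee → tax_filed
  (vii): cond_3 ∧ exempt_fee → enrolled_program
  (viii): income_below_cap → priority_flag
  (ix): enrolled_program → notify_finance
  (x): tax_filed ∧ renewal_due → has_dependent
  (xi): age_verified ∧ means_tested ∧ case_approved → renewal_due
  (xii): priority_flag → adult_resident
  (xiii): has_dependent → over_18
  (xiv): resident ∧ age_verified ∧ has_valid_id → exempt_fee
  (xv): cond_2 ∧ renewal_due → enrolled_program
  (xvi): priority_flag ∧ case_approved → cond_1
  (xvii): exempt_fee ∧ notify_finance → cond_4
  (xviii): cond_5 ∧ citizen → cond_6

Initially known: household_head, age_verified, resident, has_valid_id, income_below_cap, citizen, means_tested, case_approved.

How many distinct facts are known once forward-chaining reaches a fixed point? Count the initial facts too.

Round 1: (i) [resident → address_verified]; (v) [case_approved ∧ household_head → eligible_subsidy]; (viii) [income_below_cap → priority_flag]; (xi) [age_verified ∧ means_tested ∧ case_approved → renewal_due]; (xiv) [resident ∧ age_verified ∧ has_valid_id → exempt_fee]. Adds address_verified, eligible_subsidy, priority_flag, renewal_due, exempt_fee.
Round 2: (ii) [means_tested ∧ exempt_fee → identity_verified]; (xii) [priority_flag → adult_resident]; (xvi) [priority_flag ∧ case_approved → cond_1]. Adds identity_verified, adult_resident, cond_1.
Round 3: (vi) [adult_resident ∧ exempt_fee → tax_filed]. Adds tax_filed.
Round 4: (x) [tax_filed ∧ renewal_due → has_dependent]. Adds has_dependent.
Round 5: (iv) [has_dependent ∧ eligible_subsidy → enrolled_program]; (xiii) [has_dependent → over_18]. Adds enrolled_program, over_18.
Round 6: (ix) [enrolled_program → notify_finance]. Adds notify_finance.
Round 7: (xvii) [exempt_fee ∧ notify_finance → cond_4]. Adds cond_4.
Closure: {address_verified, adult_resident, age_verified, case_approved, citizen, cond_1, cond_4, eligible_subsidy, enrolled_program, exempt_fee, has_dependent, has_valid_id, household_head, identity_verified, income_below_cap, means_tested, notify_finance, over_18, priority_flag, renewal_due, resident, tax_filed} — 22 facts.

22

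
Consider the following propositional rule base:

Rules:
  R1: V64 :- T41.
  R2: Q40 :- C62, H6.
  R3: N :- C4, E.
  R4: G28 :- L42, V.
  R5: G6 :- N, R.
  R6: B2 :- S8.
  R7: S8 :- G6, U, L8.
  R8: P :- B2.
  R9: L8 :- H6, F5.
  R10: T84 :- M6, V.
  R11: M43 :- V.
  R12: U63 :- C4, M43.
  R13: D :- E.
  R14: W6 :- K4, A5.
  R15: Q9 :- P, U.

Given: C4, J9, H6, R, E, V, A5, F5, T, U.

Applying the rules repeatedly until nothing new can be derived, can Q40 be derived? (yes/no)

no

[1] R3 [N :- C4, E.]; R9 [L8 :- H6, F5.]; R11 [M43 :- V.]; R13 [D :- E.]. ⇒ new: N, L8, M43, D.
[2] R5 [G6 :- N, R.]; R12 [U63 :- C4, M43.]. ⇒ new: G6, U63.
[3] R7 [S8 :- G6, U, L8.]. ⇒ new: S8.
[4] R6 [B2 :- S8.]. ⇒ new: B2.
[5] R8 [P :- B2.]. ⇒ new: P.
[6] R15 [Q9 :- P, U.]. ⇒ new: Q9.
Fixed point reached. Q40 is concluded only by R2; R2 needs C62 (never derived).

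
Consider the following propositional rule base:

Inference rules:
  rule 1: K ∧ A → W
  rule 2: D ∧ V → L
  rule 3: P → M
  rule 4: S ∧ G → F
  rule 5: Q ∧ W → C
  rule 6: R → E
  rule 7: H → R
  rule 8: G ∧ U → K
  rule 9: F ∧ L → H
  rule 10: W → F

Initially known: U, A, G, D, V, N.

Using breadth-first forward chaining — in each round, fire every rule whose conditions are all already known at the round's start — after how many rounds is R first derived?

5

Round 1: rule 2 [D ∧ V → L]; rule 8 [G ∧ U → K]. New: L, K.
Round 2: rule 1 [K ∧ A → W]. New: W.
Round 3: rule 10 [W → F]. New: F.
Round 4: rule 9 [F ∧ L → H]. New: H.
Round 5: rule 7 [H → R]. New: R.
R first appears in round 5.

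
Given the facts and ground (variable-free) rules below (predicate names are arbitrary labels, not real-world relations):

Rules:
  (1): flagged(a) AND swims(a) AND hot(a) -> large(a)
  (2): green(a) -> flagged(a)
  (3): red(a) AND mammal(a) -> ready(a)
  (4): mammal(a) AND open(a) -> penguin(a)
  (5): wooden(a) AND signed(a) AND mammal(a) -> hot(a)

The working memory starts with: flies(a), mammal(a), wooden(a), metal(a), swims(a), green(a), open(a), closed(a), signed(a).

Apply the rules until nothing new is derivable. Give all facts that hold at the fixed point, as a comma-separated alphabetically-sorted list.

closed(a), flagged(a), flies(a), green(a), hot(a), large(a), mammal(a), metal(a), open(a), penguin(a), signed(a), swims(a), wooden(a)

[1] (2) [green(a) -> flagged(a)]; (4) [mammal(a) AND open(a) -> penguin(a)]; (5) [wooden(a) AND signed(a) AND mammal(a) -> hot(a)]. ⇒ new: flagged(a), penguin(a), hot(a).
[2] (1) [flagged(a) AND swims(a) AND hot(a) -> large(a)]. ⇒ new: large(a).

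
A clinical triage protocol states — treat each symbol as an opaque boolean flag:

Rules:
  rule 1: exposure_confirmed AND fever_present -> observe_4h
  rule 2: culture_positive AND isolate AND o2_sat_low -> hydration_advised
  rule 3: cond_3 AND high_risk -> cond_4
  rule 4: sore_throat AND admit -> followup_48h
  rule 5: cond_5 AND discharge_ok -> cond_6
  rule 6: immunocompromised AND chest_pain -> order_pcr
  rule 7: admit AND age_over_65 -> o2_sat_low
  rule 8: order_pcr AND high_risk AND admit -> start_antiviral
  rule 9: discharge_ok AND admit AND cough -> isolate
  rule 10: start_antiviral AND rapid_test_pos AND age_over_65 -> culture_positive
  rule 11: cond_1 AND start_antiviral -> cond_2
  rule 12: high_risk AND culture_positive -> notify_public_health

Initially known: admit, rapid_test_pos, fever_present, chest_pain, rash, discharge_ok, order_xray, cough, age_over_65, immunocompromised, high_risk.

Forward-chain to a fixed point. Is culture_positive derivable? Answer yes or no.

yes

Round 1: rule 6 [immunocompromised AND chest_pain -> order_pcr]; rule 7 [admit AND age_over_65 -> o2_sat_low]; rule 9 [discharge_ok AND admit AND cough -> isolate]. New: order_pcr, o2_sat_low, isolate.
Round 2: rule 8 [order_pcr AND high_risk AND admit -> start_antiviral]. New: start_antiviral.
Round 3: rule 10 [start_antiviral AND rapid_test_pos AND age_over_65 -> culture_positive]. New: culture_positive.
Round 4: rule 2 [culture_positive AND isolate AND o2_sat_low -> hydration_advised]; rule 12 [high_risk AND culture_positive -> notify_public_health]. New: hydration_advised, notify_public_health.
culture_positive appears in round 3, so it is derivable.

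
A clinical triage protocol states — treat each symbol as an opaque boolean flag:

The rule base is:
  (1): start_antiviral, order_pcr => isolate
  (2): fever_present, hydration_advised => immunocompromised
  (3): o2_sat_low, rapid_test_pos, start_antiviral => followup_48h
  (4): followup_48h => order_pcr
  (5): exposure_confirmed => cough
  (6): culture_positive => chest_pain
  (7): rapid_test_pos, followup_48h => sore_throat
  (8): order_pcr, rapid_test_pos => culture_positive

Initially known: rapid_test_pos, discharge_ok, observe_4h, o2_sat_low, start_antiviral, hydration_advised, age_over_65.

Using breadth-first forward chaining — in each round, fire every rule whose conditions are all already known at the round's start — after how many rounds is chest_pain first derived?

[1] (3) [o2_sat_low, rapid_test_pos, start_antiviral => followup_48h]. ⇒ new: followup_48h.
[2] (4) [followup_48h => order_pcr]; (7) [rapid_test_pos, followup_48h => sore_throat]. ⇒ new: order_pcr, sore_throat.
[3] (1) [start_antiviral, order_pcr => isolate]; (8) [order_pcr, rapid_test_pos => culture_positive]. ⇒ new: isolate, culture_positive.
[4] (6) [culture_positive => chest_pain]. ⇒ new: chest_pain.
chest_pain first appears in round 4.

4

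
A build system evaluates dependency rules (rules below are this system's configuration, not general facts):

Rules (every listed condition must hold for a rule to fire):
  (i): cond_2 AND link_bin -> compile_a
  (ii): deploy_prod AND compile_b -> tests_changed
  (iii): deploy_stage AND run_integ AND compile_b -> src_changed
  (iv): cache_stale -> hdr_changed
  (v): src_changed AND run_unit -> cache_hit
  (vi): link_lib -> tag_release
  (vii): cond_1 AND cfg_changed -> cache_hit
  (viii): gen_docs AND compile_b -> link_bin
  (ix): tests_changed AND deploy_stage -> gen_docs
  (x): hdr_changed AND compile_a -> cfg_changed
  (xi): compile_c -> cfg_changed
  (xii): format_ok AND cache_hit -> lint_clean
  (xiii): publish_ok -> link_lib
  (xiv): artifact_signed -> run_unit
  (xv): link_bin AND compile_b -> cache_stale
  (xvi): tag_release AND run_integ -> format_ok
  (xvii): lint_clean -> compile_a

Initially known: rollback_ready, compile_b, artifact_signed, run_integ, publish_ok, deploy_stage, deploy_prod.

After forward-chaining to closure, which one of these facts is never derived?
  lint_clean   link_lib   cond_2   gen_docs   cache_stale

Round 1: (ii) [deploy_prod AND compile_b -> tests_changed]; (iii) [deploy_stage AND run_integ AND compile_b -> src_changed]; (xiii) [publish_ok -> link_lib]; (xiv) [artifact_signed -> run_unit]. Adds tests_changed, src_changed, link_lib, run_unit.
Round 2: (v) [src_changed AND run_unit -> cache_hit]; (vi) [link_lib -> tag_release]; (ix) [tests_changed AND deploy_stage -> gen_docs]. Adds cache_hit, tag_release, gen_docs.
Round 3: (viii) [gen_docs AND compile_b -> link_bin]; (xvi) [tag_release AND run_integ -> format_ok]. Adds link_bin, format_ok.
Round 4: (xii) [format_ok AND cache_hit -> lint_clean]; (xv) [link_bin AND compile_b -> cache_stale]. Adds lint_clean, cache_stale.
Round 5: (iv) [cache_stale -> hdr_changed]; (xvii) [lint_clean -> compile_a]. Adds hdr_changed, compile_a.
Round 6: (x) [hdr_changed AND compile_a -> cfg_changed]. Adds cfg_changed.
Derived: link_lib (round 1), gen_docs (round 2), cache_stale (round 4), lint_clean (round 4). cond_2 never appears in any round.

cond_2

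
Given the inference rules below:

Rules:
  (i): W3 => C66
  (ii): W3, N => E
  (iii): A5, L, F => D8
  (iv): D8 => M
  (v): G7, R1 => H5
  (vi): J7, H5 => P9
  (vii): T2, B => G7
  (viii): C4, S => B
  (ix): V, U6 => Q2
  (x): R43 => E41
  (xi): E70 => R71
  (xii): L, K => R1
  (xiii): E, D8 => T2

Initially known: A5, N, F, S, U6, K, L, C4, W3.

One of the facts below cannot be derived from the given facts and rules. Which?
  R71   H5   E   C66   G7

Round 1: (i) [W3 => C66]; (ii) [W3, N => E]; (iii) [A5, L, F => D8]; (viii) [C4, S => B]; (xii) [L, K => R1]. New: C66, E, D8, B, R1.
Round 2: (iv) [D8 => M]; (xiii) [E, D8 => T2]. New: M, T2.
Round 3: (vii) [T2, B => G7]. New: G7.
Round 4: (v) [G7, R1 => H5]. New: H5.
Derived: H5 (round 4), G7 (round 3), E (round 1), C66 (round 1). R71 never appears in any round.

R71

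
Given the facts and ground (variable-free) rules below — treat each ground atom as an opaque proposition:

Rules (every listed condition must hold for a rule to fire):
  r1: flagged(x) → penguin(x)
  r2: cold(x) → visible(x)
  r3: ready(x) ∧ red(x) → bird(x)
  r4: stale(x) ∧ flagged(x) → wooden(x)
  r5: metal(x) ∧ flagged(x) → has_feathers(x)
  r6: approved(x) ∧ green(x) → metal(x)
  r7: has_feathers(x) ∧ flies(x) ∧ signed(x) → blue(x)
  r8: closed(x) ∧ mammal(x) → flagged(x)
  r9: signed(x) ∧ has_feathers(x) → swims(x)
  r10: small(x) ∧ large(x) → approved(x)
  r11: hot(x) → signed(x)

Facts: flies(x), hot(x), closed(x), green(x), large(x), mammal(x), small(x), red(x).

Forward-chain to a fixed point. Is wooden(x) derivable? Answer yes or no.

Round 1: r8 [closed(x) ∧ mammal(x) → flagged(x)]; r10 [small(x) ∧ large(x) → approved(x)]; r11 [hot(x) → signed(x)]. Adds flagged(x), approved(x), signed(x).
Round 2: r1 [flagged(x) → penguin(x)]; r6 [approved(x) ∧ green(x) → metal(x)]. Adds penguin(x), metal(x).
Round 3: r5 [metal(x) ∧ flagged(x) → has_feathers(x)]. Adds has_feathers(x).
Round 4: r7 [has_feathers(x) ∧ flies(x) ∧ signed(x) → blue(x)]; r9 [signed(x) ∧ has_feathers(x) → swims(x)]. Adds blue(x), swims(x).
Fixed point reached. wooden(x) is concluded only by r4; r4 needs stale(x) (never derived).

no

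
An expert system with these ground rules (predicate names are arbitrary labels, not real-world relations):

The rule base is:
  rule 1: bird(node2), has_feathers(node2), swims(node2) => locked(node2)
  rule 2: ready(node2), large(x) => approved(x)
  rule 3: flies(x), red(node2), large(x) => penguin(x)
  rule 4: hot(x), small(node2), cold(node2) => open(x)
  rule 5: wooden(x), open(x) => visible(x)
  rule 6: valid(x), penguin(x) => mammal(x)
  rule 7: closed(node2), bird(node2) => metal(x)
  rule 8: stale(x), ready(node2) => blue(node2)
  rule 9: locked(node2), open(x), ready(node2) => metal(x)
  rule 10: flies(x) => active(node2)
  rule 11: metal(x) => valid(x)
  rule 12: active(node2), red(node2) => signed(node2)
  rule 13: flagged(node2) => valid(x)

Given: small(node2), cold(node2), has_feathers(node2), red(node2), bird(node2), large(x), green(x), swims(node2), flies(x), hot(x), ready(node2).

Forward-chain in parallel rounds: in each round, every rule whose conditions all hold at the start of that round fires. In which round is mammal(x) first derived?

Round 1: rule 1 [bird(node2), has_feathers(node2), swims(node2) => locked(node2)]; rule 2 [ready(node2), large(x) => approved(x)]; rule 3 [flies(x), red(node2), large(x) => penguin(x)]; rule 4 [hot(x), small(node2), cold(node2) => open(x)]; rule 10 [flies(x) => active(node2)]. Adds locked(node2), approved(x), penguin(x), open(x), active(node2).
Round 2: rule 9 [locked(node2), open(x), ready(node2) => metal(x)]; rule 12 [active(node2), red(node2) => signed(node2)]. Adds metal(x), signed(node2).
Round 3: rule 11 [metal(x) => valid(x)]. Adds valid(x).
Round 4: rule 6 [valid(x), penguin(x) => mammal(x)]. Adds mammal(x).
mammal(x) first appears in round 4.

4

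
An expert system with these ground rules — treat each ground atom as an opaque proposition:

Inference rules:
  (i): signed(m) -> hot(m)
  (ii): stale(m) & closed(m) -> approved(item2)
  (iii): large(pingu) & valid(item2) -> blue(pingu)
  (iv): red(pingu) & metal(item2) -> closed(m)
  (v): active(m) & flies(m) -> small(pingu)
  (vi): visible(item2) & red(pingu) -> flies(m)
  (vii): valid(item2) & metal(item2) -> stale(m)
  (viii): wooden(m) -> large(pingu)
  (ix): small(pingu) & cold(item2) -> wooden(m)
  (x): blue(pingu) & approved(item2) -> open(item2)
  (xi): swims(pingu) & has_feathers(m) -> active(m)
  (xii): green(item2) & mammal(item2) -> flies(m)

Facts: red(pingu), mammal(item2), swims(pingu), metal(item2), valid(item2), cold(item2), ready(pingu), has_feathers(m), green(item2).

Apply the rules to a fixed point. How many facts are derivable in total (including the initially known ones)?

Round 1: (iv) [red(pingu) & metal(item2) -> closed(m)]; (vii) [valid(item2) & metal(item2) -> stale(m)]; (xi) [swims(pingu) & has_feathers(m) -> active(m)]; (xii) [green(item2) & mammal(item2) -> flies(m)]. Adds closed(m), stale(m), active(m), flies(m).
Round 2: (ii) [stale(m) & closed(m) -> approved(item2)]; (v) [active(m) & flies(m) -> small(pingu)]. Adds approved(item2), small(pingu).
Round 3: (ix) [small(pingu) & cold(item2) -> wooden(m)]. Adds wooden(m).
Round 4: (viii) [wooden(m) -> large(pingu)]. Adds large(pingu).
Round 5: (iii) [large(pingu) & valid(item2) -> blue(pingu)]. Adds blue(pingu).
Round 6: (x) [blue(pingu) & approved(item2) -> open(item2)]. Adds open(item2).
Closure: {active(m), approved(item2), blue(pingu), closed(m), cold(item2), flies(m), green(item2), has_feathers(m), large(pingu), mammal(item2), metal(item2), open(item2), ready(pingu), red(pingu), small(pingu), stale(m), swims(pingu), valid(item2), wooden(m)} — 19 facts.

19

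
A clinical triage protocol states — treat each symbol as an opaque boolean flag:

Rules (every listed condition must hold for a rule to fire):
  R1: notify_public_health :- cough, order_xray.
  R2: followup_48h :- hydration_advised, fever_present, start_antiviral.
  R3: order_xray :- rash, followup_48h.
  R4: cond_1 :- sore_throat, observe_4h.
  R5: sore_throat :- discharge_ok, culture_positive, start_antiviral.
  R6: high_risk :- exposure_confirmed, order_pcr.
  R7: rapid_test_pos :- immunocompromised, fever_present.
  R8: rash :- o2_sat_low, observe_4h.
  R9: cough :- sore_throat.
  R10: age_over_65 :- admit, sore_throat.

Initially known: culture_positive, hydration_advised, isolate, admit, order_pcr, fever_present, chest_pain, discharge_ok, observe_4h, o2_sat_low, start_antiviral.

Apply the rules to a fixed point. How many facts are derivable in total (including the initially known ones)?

Round 1 — R2, R5, R8, derive followup_48h, sore_throat, rash.
Round 2 — R3, R4, R9, R10, derive order_xray, cond_1, cough, age_over_65.
Round 3 — R1, derive notify_public_health.
Closure: {admit, age_over_65, chest_pain, cond_1, cough, culture_positive, discharge_ok, fever_present, followup_48h, hydration_advised, isolate, notify_public_health, o2_sat_low, observe_4h, order_pcr, order_xray, rash, sore_throat, start_antiviral} — 19 facts.

19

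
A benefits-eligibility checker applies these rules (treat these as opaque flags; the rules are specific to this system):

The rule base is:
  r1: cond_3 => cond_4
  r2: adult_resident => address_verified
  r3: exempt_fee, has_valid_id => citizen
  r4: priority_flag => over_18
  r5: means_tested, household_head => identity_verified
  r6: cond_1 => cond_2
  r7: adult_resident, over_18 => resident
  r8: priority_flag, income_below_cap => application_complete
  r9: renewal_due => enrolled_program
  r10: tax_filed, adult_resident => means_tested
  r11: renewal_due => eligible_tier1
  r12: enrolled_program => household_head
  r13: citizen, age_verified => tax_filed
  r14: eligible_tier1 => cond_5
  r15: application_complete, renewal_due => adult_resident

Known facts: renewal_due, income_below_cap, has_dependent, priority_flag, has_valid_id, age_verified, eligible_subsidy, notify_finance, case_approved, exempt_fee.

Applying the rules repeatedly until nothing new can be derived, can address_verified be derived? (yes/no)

Round 1 — r3, r4, r8, r9, r11, derive citizen, over_18, application_complete, enrolled_program, eligible_tier1.
Round 2 — r12, r13, r14, r15, derive household_head, tax_filed, cond_5, adult_resident.
Round 3 — r2, r7, r10, derive address_verified, resident, means_tested.
Round 4 — r5, derive identity_verified.
address_verified appears in round 3, so it is derivable.

yes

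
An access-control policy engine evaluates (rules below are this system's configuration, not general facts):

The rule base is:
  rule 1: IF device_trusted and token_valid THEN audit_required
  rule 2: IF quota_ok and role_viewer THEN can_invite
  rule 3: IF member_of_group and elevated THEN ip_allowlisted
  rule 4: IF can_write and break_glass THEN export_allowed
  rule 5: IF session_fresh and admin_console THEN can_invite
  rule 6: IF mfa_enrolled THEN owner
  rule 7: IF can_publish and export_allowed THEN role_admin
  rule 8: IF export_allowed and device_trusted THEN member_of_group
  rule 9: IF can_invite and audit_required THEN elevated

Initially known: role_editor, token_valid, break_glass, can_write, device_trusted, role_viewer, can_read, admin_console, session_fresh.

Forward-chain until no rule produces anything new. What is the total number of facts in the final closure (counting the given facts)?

15

Round 1 fires rule 1, rule 4, rule 5, giving audit_required, export_allowed, can_invite.
Round 2 fires rule 8, rule 9, giving member_of_group, elevated.
Round 3 fires rule 3, giving ip_allowlisted.
Closure: {admin_console, audit_required, break_glass, can_invite, can_read, can_write, device_trusted, elevated, export_allowed, ip_allowlisted, member_of_group, role_editor, role_viewer, session_fresh, token_valid} — 15 facts.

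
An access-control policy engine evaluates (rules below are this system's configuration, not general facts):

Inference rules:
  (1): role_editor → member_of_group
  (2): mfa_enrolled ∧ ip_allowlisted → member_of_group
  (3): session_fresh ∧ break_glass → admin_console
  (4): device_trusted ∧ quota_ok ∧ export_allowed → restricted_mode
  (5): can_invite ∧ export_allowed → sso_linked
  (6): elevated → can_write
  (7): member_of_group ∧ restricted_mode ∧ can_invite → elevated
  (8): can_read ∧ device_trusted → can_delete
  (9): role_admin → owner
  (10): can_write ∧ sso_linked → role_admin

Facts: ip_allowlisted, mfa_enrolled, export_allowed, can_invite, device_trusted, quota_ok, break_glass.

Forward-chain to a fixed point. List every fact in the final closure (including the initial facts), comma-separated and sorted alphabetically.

break_glass, can_invite, can_write, device_trusted, elevated, export_allowed, ip_allowlisted, member_of_group, mfa_enrolled, owner, quota_ok, restricted_mode, role_admin, sso_linked

Round 1 — (2), (4), (5), derive member_of_group, restricted_mode, sso_linked.
Round 2 — (7), derive elevated.
Round 3 — (6), derive can_write.
Round 4 — (10), derive role_admin.
Round 5 — (9), derive owner.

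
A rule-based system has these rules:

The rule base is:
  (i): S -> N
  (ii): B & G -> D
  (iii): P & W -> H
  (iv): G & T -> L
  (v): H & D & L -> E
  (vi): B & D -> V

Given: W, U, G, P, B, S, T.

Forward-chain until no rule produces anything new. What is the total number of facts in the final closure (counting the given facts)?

13

Round 1 — (i), (ii), (iii), (iv), derive N, D, H, L.
Round 2 — (v), (vi), derive E, V.
Closure: {B, D, E, G, H, L, N, P, S, T, U, V, W} — 13 facts.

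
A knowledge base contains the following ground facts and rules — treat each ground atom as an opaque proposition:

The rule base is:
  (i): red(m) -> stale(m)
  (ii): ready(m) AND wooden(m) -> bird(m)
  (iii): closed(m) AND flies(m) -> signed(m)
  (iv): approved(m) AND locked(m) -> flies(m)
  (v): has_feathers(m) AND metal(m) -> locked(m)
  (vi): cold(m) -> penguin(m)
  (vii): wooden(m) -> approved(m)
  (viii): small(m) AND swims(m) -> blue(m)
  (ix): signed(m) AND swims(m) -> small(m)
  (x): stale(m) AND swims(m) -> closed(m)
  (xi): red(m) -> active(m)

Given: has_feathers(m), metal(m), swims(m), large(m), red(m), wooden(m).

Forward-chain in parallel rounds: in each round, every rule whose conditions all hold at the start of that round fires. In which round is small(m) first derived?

4

Round 1 fires (i), (v), (vii), (xi), giving stale(m), locked(m), approved(m), active(m).
Round 2 fires (iv), (x), giving flies(m), closed(m).
Round 3 fires (iii), giving signed(m).
Round 4 fires (ix), giving small(m).
small(m) first appears in round 4.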